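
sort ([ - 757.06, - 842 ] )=[ - 842, -757.06 ] 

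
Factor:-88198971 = -3^1 * 7^2 * 599993^1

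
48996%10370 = 7516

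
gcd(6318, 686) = 2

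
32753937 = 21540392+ 11213545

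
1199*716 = 858484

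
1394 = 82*17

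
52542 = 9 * 5838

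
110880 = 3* 36960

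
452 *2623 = 1185596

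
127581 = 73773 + 53808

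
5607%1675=582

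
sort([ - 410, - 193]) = [ - 410,-193 ]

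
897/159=5 + 34/53 = 5.64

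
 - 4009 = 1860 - 5869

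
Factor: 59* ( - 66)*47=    - 2^1 * 3^1 * 11^1 *47^1*59^1 =- 183018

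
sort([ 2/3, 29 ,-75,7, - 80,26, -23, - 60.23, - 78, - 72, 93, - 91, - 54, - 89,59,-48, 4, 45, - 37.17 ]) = [  -  91,-89, - 80, - 78, - 75, - 72, - 60.23, - 54,-48,-37.17, - 23, 2/3, 4, 7,26, 29,45, 59, 93] 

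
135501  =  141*961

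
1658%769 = 120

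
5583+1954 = 7537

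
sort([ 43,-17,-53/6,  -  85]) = [ - 85, - 17, - 53/6, 43]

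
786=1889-1103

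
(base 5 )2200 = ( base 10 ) 300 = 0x12c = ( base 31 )9L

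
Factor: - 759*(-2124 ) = 2^2*3^3*11^1*23^1*59^1 = 1612116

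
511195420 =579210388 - 68014968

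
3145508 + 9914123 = 13059631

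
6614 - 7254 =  - 640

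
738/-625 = - 738/625 = - 1.18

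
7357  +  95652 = 103009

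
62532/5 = 62532/5 = 12506.40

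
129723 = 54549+75174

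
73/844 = 73/844 = 0.09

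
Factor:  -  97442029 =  - 97^1  *577^1 * 1741^1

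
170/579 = 170/579=0.29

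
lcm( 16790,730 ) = 16790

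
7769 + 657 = 8426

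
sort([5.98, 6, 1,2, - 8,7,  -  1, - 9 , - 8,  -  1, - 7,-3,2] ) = [ - 9 , -8, - 8, - 7,-3, - 1, - 1, 1,2 , 2, 5.98,6,7]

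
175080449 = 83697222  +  91383227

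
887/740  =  887/740= 1.20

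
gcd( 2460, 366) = 6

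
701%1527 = 701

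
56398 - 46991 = 9407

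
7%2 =1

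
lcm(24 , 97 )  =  2328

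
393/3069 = 131/1023  =  0.13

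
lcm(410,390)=15990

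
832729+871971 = 1704700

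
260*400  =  104000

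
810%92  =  74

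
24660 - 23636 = 1024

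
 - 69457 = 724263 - 793720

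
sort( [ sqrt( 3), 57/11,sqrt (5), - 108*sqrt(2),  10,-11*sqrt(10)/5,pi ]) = [ - 108*sqrt( 2), - 11*sqrt ( 10)/5,sqrt( 3),  sqrt (5), pi, 57/11 , 10]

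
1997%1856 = 141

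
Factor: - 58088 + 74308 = 16220 = 2^2*5^1*811^1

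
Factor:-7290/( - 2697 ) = 2^1*3^5 *5^1*29^( - 1) * 31^( - 1 ) = 2430/899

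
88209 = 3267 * 27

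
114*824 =93936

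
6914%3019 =876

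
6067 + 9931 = 15998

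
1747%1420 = 327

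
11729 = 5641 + 6088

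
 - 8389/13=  - 646+9/13 = -645.31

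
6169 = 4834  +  1335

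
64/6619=64/6619 = 0.01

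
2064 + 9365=11429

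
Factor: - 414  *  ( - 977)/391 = 2^1 * 3^2* 17^( - 1)*977^1 = 17586/17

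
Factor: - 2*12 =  - 24 = - 2^3*3^1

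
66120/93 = 710+30/31  =  710.97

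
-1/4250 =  - 1/4250 = - 0.00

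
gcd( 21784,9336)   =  3112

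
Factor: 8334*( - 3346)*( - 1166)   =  32514567624 = 2^3*3^2 * 7^1*11^1 * 53^1*239^1*463^1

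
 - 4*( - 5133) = 20532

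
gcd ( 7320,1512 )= 24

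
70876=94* 754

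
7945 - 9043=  - 1098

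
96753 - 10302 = 86451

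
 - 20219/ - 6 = 20219/6  =  3369.83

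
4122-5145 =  - 1023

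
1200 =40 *30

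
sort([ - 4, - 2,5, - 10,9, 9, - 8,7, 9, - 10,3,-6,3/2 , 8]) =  [ - 10, - 10, - 8,  -  6 ,-4, - 2 , 3/2, 3, 5,7 , 8 , 9, 9,9]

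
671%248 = 175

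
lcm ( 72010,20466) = 1944270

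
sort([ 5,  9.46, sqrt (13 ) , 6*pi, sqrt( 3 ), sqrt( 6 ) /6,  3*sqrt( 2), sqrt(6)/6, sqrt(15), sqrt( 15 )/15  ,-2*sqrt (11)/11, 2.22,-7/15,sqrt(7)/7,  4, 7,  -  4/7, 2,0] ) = [ - 2 *sqrt(11) /11 , - 4/7, - 7/15, 0, sqrt(15 )/15,  sqrt(7 ) /7,sqrt(6 ) /6,sqrt(6)/6, sqrt(3 ), 2, 2.22,  sqrt( 13), sqrt(15), 4, 3*sqrt(2), 5, 7, 9.46, 6*pi]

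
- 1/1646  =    -  1/1646=-0.00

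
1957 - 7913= - 5956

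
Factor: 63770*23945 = 1526972650 = 2^1* 5^2*7^1*911^1*4789^1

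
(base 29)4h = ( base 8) 205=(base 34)3v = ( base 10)133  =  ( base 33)41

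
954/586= 477/293 = 1.63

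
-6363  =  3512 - 9875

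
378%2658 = 378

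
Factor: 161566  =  2^1*80783^1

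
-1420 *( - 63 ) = 89460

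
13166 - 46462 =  - 33296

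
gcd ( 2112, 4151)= 1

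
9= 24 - 15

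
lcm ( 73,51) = 3723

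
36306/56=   648 +9/28= 648.32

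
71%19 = 14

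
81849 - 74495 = 7354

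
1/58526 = 1/58526 = 0.00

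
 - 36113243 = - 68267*529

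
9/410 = 9/410 = 0.02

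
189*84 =15876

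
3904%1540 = 824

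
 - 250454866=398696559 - 649151425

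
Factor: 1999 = 1999^1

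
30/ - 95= - 1 + 13/19 = - 0.32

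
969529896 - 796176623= 173353273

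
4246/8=2123/4 = 530.75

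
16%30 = 16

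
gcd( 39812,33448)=148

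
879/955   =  879/955= 0.92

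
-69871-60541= - 130412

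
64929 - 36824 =28105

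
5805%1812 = 369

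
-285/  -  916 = 285/916 = 0.31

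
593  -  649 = -56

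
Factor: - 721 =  - 7^1* 103^1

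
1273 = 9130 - 7857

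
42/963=14/321 = 0.04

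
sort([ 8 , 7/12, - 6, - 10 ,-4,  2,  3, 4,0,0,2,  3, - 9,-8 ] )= [-10, - 9 ,- 8 ,-6 , - 4,0,0,7/12  ,  2,  2, 3,3,  4 , 8]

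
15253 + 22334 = 37587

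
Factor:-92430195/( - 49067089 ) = 3^1*5^1*11^1*13^1*41^1* 787^( - 1)*1051^1 *62347^( - 1)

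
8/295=8/295 = 0.03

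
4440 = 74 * 60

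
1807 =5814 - 4007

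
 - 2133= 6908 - 9041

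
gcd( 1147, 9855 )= 1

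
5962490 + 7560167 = 13522657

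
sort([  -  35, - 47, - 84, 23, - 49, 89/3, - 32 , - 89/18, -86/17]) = [ - 84, - 49, - 47,-35, - 32, - 86/17, - 89/18, 23, 89/3] 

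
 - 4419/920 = - 5 + 181/920= - 4.80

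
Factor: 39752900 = 2^2 * 5^2*11^1* 71^1 * 509^1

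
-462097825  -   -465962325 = 3864500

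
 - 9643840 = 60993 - 9704833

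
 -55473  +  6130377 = 6074904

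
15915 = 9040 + 6875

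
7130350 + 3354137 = 10484487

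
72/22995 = 8/2555 = 0.00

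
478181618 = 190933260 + 287248358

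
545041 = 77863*7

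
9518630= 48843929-39325299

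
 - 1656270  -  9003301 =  - 10659571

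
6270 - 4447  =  1823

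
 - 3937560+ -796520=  - 4734080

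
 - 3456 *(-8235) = 28460160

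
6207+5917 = 12124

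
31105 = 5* 6221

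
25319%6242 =351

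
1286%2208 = 1286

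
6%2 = 0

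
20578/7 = 2939+5/7 = 2939.71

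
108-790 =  - 682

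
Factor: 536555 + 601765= 1138320 = 2^4*3^3*5^1*17^1*31^1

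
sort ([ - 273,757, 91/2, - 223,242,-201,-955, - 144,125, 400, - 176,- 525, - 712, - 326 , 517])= [ - 955, - 712, - 525,-326 , - 273, - 223,-201, - 176, - 144, 91/2,125,242,400,  517, 757 ]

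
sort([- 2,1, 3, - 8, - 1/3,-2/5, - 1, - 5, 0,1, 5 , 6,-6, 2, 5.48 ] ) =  [ - 8,  -  6, - 5, - 2 ,-1, - 2/5,- 1/3, 0, 1, 1,  2,  3 , 5 , 5.48, 6]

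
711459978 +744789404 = 1456249382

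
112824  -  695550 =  - 582726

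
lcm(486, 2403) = 43254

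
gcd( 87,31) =1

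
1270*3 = 3810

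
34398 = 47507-13109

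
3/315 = 1/105 =0.01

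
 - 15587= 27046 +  - 42633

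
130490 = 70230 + 60260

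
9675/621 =1075/69 = 15.58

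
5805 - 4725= 1080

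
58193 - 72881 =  - 14688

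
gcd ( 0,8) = 8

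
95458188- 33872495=61585693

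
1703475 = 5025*339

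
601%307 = 294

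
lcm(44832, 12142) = 582816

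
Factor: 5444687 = 5444687^1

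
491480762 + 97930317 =589411079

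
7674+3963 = 11637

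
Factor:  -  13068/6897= - 36/19 = - 2^2*3^2*19^(  -  1 )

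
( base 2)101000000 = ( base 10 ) 320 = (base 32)A0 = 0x140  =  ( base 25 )ck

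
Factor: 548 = 2^2*137^1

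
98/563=98/563 = 0.17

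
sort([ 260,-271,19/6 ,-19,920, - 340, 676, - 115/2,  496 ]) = [ - 340, - 271, - 115/2 , - 19, 19/6,260,496,676,  920]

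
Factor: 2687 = 2687^1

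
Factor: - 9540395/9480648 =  -2^( - 3)*3^( - 1 )*5^1*461^1*4139^1*395027^( - 1)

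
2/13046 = 1/6523 = 0.00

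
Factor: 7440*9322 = 2^5 * 3^1*5^1*31^1*59^1 * 79^1 = 69355680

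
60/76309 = 60/76309 =0.00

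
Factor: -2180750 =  -2^1*5^3*11^1*13^1*61^1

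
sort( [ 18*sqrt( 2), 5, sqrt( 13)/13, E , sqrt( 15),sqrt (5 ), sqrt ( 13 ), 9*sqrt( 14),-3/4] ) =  [-3/4,  sqrt( 13)/13,sqrt( 5),E, sqrt ( 13),  sqrt ( 15) , 5, 18 * sqrt ( 2 ), 9*sqrt( 14)]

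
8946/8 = 1118 + 1/4  =  1118.25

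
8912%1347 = 830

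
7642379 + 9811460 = 17453839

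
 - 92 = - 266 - -174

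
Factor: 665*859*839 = 5^1*7^1*19^1 * 839^1*859^1 = 479266165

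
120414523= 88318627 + 32095896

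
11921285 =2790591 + 9130694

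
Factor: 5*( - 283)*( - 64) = 2^6*5^1*283^1 = 90560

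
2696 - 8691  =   - 5995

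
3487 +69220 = 72707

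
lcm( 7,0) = 0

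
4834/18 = 2417/9 = 268.56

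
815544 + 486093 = 1301637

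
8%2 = 0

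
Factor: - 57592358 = -2^1*31^1* 193^1*4813^1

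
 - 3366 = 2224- 5590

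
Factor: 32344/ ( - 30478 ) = -52/49 = - 2^2*7^ ( - 2 )*13^1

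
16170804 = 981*16484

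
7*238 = 1666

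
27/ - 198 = - 3/22 = - 0.14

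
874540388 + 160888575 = 1035428963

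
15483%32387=15483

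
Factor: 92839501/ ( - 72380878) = -2^( - 1 )*821^1*113081^1*36190439^(-1 )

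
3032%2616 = 416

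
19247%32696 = 19247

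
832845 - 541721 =291124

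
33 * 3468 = 114444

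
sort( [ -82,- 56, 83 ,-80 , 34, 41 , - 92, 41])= [ - 92, - 82,-80,-56,34, 41,41, 83]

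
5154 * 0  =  0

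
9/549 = 1/61 = 0.02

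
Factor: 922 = 2^1* 461^1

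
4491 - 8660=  - 4169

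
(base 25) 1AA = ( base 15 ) 3e0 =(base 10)885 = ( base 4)31311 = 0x375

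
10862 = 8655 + 2207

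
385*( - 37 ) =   -  14245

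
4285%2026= 233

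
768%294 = 180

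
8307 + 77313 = 85620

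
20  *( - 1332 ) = -26640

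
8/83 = 8/83= 0.10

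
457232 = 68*6724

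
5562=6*927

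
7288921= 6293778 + 995143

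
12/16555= 12/16555 =0.00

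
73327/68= 1078 + 23/68 = 1078.34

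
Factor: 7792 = 2^4 *487^1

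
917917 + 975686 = 1893603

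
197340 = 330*598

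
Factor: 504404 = 2^2*47^1*2683^1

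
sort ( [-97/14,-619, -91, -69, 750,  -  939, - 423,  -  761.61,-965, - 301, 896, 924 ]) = [ - 965,-939,  -  761.61, - 619,  -  423, - 301,-91 , - 69, - 97/14, 750, 896, 924] 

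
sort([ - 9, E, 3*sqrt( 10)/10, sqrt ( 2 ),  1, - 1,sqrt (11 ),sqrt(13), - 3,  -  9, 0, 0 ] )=[ - 9, - 9, - 3, - 1, 0, 0,3 * sqrt( 10 )/10,1 , sqrt ( 2),E,sqrt( 11 ), sqrt( 13 )]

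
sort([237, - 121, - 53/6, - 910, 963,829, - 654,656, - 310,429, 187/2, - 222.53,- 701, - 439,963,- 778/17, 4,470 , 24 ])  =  [ - 910,  -  701,-654,  -  439, - 310, - 222.53, -121, - 778/17, - 53/6,4 , 24, 187/2,237, 429,470,656, 829, 963,963]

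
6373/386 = 16+197/386 = 16.51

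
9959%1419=26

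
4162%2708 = 1454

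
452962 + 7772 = 460734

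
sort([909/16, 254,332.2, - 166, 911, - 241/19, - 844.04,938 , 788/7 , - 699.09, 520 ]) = [ - 844.04,  -  699.09 , - 166, - 241/19, 909/16, 788/7,  254,  332.2,520, 911,  938]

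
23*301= 6923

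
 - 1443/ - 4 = 1443/4=360.75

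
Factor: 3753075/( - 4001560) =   -  2^(- 3)*3^1*5^1*71^ ( - 1)*163^1* 307^1*1409^( - 1)  =  -750615/800312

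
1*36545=36545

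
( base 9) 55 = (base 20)2a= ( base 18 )2E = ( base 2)110010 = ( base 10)50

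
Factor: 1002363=3^1*23^1*73^1*199^1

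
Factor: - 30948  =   - 2^2  *  3^1*2579^1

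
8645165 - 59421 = 8585744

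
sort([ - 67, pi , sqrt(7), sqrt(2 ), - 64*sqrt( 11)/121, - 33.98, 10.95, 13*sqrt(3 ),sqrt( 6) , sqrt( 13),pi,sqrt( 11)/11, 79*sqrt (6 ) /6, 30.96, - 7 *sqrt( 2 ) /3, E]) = [ - 67, - 33.98, - 7*sqrt ( 2 ) /3, - 64*sqrt( 11)/121,sqrt( 11 )/11 , sqrt( 2), sqrt(6 ), sqrt(7), E,pi, pi, sqrt(13),10.95,  13*sqrt( 3), 30.96,79*sqrt(6)/6]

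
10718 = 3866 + 6852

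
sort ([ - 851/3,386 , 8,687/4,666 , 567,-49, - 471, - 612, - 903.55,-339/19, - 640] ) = [ - 903.55,-640, - 612, - 471, - 851/3, - 49,-339/19,8 , 687/4, 386,  567,666]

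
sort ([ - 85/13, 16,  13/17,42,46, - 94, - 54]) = [ - 94, - 54,  -  85/13,13/17,16,42 , 46 ] 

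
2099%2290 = 2099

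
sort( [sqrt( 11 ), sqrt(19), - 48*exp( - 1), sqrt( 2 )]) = [ - 48*exp( - 1 ), sqrt( 2),  sqrt( 11 ), sqrt(19 )]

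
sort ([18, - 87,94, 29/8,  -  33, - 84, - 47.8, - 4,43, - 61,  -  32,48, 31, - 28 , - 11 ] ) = [ - 87,- 84, - 61, - 47.8,  -  33, - 32, - 28 , - 11, - 4, 29/8,  18,31 , 43,  48 , 94] 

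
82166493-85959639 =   -  3793146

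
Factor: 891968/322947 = 2^6*3^( - 6) *7^1*11^1*181^1*443^( - 1)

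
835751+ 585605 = 1421356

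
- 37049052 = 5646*(- 6562)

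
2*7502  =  15004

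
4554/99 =46 = 46.00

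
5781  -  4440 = 1341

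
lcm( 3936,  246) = 3936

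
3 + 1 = 4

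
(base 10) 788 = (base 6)3352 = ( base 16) 314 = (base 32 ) OK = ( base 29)R5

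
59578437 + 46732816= 106311253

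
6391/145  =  6391/145=44.08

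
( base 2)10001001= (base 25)5c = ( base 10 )137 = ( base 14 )9b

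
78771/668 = 117 + 615/668 = 117.92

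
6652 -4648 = 2004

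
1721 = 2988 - 1267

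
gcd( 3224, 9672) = 3224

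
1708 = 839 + 869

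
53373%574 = 565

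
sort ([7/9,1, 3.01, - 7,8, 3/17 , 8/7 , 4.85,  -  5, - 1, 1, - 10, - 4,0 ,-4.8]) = [-10, - 7, - 5,  -  4.8,-4, - 1,  0,  3/17,7/9,1, 1,8/7, 3.01, 4.85, 8]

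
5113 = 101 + 5012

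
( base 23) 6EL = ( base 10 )3517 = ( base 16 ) dbd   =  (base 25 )5fh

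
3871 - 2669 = 1202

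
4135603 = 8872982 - 4737379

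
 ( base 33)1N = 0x38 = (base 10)56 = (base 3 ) 2002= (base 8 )70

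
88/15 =5 + 13/15= 5.87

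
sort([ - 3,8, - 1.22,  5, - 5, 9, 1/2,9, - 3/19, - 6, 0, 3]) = [ - 6, - 5, - 3, - 1.22, - 3/19,0, 1/2,  3,5,8 , 9 , 9] 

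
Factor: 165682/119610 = 187/135 = 3^( - 3)*5^( - 1 )*11^1*17^1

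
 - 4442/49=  - 4442/49 = - 90.65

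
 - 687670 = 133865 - 821535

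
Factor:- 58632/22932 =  - 698/273 = - 2^1  *  3^( - 1 ) * 7^(  -  1 )*13^( - 1)*349^1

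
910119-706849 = 203270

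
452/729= 452/729 = 0.62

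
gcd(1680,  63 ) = 21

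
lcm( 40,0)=0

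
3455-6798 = -3343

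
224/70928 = 14/4433 = 0.00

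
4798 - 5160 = -362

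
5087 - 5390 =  - 303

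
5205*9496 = 49426680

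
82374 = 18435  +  63939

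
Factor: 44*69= 2^2  *  3^1*11^1*23^1  =  3036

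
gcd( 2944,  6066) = 2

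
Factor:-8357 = - 61^1*137^1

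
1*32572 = 32572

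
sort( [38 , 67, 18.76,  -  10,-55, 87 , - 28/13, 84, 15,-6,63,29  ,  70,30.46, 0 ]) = [ - 55, - 10, -6, - 28/13, 0,15, 18.76,29, 30.46,38, 63 , 67,70 , 84, 87 ]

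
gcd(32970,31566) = 6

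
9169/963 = 9  +  502/963 = 9.52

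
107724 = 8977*12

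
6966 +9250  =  16216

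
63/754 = 63/754 = 0.08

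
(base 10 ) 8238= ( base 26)C4M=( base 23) fd4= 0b10000000101110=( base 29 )9n2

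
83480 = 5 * 16696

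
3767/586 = 3767/586 =6.43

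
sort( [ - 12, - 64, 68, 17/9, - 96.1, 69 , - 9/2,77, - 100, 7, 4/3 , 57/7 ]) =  [ - 100, - 96.1, - 64, - 12, - 9/2, 4/3, 17/9,7,57/7, 68, 69, 77]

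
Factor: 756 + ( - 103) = 653 = 653^1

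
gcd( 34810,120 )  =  10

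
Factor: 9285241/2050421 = 7^1* 17^(-1)*103^( - 1) * 1171^ ( - 1)  *  1326463^1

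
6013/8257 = 6013/8257 = 0.73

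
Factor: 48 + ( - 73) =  - 5^2 = - 25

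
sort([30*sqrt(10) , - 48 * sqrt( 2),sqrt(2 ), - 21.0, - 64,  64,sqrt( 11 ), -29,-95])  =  [ - 95 ,-48 * sqrt ( 2 ), - 64,  -  29 , - 21.0,sqrt( 2 ), sqrt(11),64,30*sqrt ( 10)] 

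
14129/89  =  158+67/89=158.75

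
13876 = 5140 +8736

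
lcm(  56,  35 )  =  280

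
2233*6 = 13398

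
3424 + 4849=8273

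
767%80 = 47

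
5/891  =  5/891= 0.01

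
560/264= 70/33= 2.12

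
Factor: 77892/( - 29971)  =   - 2^2*3^1*17^( - 1)*41^( - 1)*43^( - 1) * 6491^1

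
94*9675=909450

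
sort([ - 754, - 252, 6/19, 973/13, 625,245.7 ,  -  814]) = [ - 814, - 754,- 252,6/19, 973/13, 245.7, 625]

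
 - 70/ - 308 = 5/22 = 0.23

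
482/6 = 80+1/3 = 80.33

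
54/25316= 27/12658  =  0.00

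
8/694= 4/347 = 0.01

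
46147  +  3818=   49965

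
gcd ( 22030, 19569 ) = 1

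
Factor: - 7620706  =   - 2^1*3810353^1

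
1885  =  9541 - 7656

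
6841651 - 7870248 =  - 1028597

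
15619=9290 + 6329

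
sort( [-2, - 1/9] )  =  [ - 2, - 1/9]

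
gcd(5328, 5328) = 5328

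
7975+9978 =17953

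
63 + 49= 112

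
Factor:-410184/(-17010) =2^2*5^(-1)* 7^(-1 )*211^1 = 844/35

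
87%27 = 6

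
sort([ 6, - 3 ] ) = [ - 3,6] 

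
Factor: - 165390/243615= - 74/109 = - 2^1*37^1*109^(-1 )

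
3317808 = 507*6544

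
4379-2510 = 1869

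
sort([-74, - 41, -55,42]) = [ - 74, - 55, - 41,42 ] 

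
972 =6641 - 5669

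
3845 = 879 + 2966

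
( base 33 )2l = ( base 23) 3I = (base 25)3C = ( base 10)87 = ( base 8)127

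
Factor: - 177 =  - 3^1*59^1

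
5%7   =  5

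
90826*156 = 14168856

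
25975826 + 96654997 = 122630823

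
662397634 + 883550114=1545947748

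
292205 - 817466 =-525261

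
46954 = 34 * 1381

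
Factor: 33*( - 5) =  - 165 = - 3^1*5^1*11^1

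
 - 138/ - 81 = 1 + 19/27 = 1.70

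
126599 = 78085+48514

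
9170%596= 230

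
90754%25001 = 15751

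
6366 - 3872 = 2494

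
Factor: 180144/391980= 2^2 * 3^3*5^ ( -1 )*47^( - 1) = 108/235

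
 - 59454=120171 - 179625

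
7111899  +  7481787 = 14593686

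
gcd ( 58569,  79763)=1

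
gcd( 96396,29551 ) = 29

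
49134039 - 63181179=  - 14047140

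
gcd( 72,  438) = 6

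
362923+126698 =489621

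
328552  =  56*5867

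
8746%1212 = 262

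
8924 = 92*97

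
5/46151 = 5/46151 = 0.00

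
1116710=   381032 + 735678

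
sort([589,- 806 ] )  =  [ - 806, 589] 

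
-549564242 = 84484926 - 634049168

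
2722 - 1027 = 1695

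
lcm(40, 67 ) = 2680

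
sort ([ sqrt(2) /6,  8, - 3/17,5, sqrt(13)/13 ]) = [ - 3/17,sqrt(2) /6,sqrt( 13) /13,5,  8]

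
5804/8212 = 1451/2053   =  0.71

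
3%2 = 1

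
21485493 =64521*333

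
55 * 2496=137280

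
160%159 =1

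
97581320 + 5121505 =102702825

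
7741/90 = 86  +  1/90  =  86.01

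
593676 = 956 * 621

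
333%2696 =333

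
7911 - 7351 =560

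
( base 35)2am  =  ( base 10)2822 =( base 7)11141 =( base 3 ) 10212112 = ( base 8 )5406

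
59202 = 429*138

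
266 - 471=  -205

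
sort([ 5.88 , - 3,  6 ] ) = [  -  3, 5.88, 6] 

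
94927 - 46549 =48378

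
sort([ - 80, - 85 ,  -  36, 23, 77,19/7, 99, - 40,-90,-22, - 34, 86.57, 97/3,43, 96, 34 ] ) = [ -90,  -  85,-80, - 40,-36, - 34, - 22,19/7, 23, 97/3,  34,43 , 77, 86.57, 96,99]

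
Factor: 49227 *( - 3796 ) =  - 2^2*3^1 * 13^1*61^1*73^1*269^1 =-186865692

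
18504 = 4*4626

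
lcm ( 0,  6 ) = 0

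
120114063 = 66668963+53445100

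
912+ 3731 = 4643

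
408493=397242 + 11251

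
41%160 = 41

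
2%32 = 2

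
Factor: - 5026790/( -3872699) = 2^1*5^1*151^1*1013^( - 1 )*3329^1*3823^( - 1 )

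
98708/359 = 98708/359 = 274.95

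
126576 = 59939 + 66637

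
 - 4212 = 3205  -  7417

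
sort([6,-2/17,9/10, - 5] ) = [-5, - 2/17, 9/10,6 ] 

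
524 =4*131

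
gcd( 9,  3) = 3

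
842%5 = 2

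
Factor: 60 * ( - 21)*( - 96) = 120960 = 2^7* 3^3 * 5^1 * 7^1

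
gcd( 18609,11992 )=1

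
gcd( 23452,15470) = 26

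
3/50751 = 1/16917 =0.00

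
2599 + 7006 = 9605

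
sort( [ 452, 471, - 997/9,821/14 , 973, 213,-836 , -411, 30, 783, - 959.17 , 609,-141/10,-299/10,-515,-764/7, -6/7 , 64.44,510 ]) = [-959.17, - 836, - 515 , - 411,-997/9, - 764/7 , - 299/10, - 141/10  , - 6/7,30,821/14 , 64.44,213, 452,471, 510,609, 783 , 973 ]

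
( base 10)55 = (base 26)23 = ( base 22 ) 2B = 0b110111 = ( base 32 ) 1n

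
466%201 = 64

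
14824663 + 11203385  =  26028048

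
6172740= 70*88182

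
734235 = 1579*465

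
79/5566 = 79/5566  =  0.01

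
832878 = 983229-150351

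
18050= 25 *722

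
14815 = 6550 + 8265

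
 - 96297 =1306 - 97603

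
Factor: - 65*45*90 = -2^1*3^4 * 5^3 * 13^1 = - 263250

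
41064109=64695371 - 23631262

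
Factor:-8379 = -3^2*7^2 * 19^1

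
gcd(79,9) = 1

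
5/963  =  5/963 = 0.01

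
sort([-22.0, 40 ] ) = [ - 22.0, 40 ] 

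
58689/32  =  58689/32 = 1834.03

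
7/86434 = 7/86434 = 0.00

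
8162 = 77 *106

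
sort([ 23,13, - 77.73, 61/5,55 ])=[ - 77.73,61/5, 13,23,55]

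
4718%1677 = 1364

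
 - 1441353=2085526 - 3526879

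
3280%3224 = 56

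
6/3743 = 6/3743 = 0.00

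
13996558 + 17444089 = 31440647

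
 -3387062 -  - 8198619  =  4811557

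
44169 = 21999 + 22170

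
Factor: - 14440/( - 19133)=40/53 = 2^3*5^1 * 53^( - 1)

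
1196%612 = 584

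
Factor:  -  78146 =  - 2^1*41^1*953^1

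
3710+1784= 5494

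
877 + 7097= 7974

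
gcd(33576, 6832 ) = 8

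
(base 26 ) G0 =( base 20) 10g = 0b110100000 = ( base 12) 2A8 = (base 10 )416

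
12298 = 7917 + 4381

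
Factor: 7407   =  3^2*823^1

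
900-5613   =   - 4713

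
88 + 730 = 818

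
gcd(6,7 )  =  1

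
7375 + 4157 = 11532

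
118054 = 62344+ 55710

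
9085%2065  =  825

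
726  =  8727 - 8001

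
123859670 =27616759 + 96242911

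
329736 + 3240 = 332976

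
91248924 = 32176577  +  59072347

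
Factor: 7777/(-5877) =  - 3^( - 2) *7^1 * 11^1*101^1*653^( - 1) 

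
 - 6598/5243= -6598/5243 = - 1.26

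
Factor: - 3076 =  - 2^2*769^1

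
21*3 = 63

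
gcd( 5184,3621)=3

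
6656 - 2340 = 4316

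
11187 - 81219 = -70032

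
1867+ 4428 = 6295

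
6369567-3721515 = 2648052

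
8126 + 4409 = 12535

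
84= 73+11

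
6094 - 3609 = 2485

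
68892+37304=106196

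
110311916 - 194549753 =-84237837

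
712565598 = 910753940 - 198188342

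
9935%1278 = 989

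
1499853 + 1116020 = 2615873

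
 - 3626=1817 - 5443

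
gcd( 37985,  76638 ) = 1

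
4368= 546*8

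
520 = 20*26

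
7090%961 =363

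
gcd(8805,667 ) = 1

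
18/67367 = 18/67367  =  0.00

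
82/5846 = 41/2923 = 0.01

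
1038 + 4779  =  5817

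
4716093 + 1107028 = 5823121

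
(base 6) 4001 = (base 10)865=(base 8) 1541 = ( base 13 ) 517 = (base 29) 10o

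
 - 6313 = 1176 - 7489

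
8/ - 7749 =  -1 + 7741/7749 = - 0.00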